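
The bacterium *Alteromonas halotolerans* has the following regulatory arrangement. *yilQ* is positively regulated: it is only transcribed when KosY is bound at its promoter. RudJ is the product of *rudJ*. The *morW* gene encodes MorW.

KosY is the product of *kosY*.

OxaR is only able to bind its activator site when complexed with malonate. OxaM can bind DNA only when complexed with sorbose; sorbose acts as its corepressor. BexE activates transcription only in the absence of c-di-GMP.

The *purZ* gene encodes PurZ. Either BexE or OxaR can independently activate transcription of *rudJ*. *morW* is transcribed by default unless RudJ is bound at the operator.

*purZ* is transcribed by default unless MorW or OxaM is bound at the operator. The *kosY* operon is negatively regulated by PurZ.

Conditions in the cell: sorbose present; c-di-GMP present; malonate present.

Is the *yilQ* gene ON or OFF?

c-di-GMP is present, so BexE is inactive.
Malonate is present, so OxaR is active.
Activator OxaR is present, so *rudJ* is transcribed.
So RudJ is produced and active.
With repressor RudJ bound, *morW* is not transcribed.
So MorW is not produced.
Sorbose is present, so OxaM is active.
With repressor OxaM bound, *purZ* is not transcribed.
So PurZ is not produced.
With no repressor bound, *kosY* is transcribed.
So KosY is produced and active.
No repressor is bound and KosY is active, so *yilQ* is transcribed.

ON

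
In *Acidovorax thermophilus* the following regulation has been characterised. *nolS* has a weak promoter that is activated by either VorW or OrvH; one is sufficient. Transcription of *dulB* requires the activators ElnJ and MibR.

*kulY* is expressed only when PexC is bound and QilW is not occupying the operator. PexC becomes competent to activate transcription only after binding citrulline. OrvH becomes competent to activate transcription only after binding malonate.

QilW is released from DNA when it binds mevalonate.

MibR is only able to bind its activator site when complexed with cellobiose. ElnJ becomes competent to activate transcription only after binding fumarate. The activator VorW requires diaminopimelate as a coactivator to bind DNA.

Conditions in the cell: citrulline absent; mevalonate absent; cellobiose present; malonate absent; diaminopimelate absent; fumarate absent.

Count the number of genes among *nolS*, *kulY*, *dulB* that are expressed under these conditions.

Diaminopimelate is absent, so VorW is inactive.
Malonate is absent, so OrvH is inactive.
No activator is available at the *nolS* promoter, so *nolS* is not transcribed.
→ *nolS* is OFF.
Citrulline is absent, so PexC is inactive.
Mevalonate is absent, so QilW is active.
With repressor QilW bound, *kulY* is not transcribed.
→ *kulY* is OFF.
Fumarate is absent, so ElnJ is inactive.
Cellobiose is present, so MibR is active.
Required activator ElnJ is absent, so *dulB* is not transcribed.
→ *dulB* is OFF.
0 of the 3 genes are transcribed.

0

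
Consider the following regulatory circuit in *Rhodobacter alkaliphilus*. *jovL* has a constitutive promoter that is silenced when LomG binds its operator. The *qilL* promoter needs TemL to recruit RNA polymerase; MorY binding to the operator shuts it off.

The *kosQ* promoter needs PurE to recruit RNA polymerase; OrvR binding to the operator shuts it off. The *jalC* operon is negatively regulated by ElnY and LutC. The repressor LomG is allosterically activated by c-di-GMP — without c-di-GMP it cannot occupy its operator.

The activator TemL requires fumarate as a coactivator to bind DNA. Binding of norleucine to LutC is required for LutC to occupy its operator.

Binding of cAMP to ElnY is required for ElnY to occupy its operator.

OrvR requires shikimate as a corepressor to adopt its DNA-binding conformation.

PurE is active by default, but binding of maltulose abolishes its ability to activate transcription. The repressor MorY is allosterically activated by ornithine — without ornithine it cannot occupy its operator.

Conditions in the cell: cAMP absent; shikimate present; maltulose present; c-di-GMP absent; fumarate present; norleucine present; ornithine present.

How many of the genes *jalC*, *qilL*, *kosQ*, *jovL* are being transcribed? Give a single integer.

1

cAMP is absent, so ElnY is inactive.
Norleucine is present, so LutC is active.
With repressor LutC bound, *jalC* is not transcribed.
→ *jalC* is OFF.
Ornithine is present, so MorY is active.
Fumarate is present, so TemL is active.
With repressor MorY bound, *qilL* is not transcribed.
→ *qilL* is OFF.
Maltulose is present, so PurE is inactive.
Shikimate is present, so OrvR is active.
With repressor OrvR bound, *kosQ* is not transcribed.
→ *kosQ* is OFF.
c-di-GMP is absent, so LomG is inactive.
With no repressor bound, *jovL* is transcribed.
→ *jovL* is ON.
1 of the 4 genes is transcribed.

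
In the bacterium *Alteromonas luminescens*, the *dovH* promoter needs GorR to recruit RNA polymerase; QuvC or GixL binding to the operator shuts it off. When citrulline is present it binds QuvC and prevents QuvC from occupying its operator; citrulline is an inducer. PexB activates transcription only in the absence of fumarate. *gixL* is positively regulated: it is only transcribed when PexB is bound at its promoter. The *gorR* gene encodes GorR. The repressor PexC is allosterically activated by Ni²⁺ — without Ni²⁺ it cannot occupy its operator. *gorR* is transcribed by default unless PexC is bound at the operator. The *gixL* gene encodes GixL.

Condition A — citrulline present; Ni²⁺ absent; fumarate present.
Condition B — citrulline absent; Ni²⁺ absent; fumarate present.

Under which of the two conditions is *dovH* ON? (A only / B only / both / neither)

Condition A:
Citrulline is present, so QuvC is inactive.
Ni²⁺ is absent, so PexC is inactive.
With no repressor bound, *gorR* is transcribed.
So GorR is produced and active.
Fumarate is present, so PexB is inactive.
Required activator PexB is absent, so *gixL* is not transcribed.
So GixL is not produced.
No repressor is bound and GorR is active, so *dovH* is transcribed.
→ *dovH* is ON in A.
Condition B:
Citrulline is absent, so QuvC is active.
Ni²⁺ is absent, so PexC is inactive.
With no repressor bound, *gorR* is transcribed.
So GorR is produced and active.
Fumarate is present, so PexB is inactive.
Required activator PexB is absent, so *gixL* is not transcribed.
So GixL is not produced.
With repressor QuvC bound, *dovH* is not transcribed.
→ *dovH* is OFF in B.

A only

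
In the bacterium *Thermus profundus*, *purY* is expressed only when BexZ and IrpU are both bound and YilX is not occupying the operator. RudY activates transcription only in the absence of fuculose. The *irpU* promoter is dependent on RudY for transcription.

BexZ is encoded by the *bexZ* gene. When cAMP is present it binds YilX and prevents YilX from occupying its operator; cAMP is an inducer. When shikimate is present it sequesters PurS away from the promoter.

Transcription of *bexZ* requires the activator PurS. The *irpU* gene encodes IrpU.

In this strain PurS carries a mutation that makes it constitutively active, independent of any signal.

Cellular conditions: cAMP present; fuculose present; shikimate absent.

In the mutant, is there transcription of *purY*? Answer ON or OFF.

PurS is constitutively active in this strain.
No repressor is bound and PurS is active, so *bexZ* is transcribed.
So BexZ is produced and active.
cAMP is present, so YilX is inactive.
Fuculose is present, so RudY is inactive.
Required activator RudY is absent, so *irpU* is not transcribed.
So IrpU is not produced.
Required activator IrpU is absent, so *purY* is not transcribed.

OFF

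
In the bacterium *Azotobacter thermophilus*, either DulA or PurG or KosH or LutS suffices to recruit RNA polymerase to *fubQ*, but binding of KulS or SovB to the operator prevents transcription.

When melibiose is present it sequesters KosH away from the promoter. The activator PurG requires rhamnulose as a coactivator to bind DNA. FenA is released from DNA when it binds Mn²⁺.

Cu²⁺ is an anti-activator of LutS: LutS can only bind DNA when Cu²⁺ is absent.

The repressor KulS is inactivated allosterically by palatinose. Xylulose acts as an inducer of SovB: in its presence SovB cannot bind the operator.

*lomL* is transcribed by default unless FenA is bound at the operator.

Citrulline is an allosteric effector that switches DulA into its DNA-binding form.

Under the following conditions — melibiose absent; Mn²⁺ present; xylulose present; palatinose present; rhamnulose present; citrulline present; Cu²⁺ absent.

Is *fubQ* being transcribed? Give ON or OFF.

ON

Citrulline is present, so DulA is active.
Palatinose is present, so KulS is inactive.
Rhamnulose is present, so PurG is active.
Melibiose is absent, so KosH is active.
Cu²⁺ is absent, so LutS is active.
Xylulose is present, so SovB is inactive.
Activator DulA is present, so *fubQ* is transcribed.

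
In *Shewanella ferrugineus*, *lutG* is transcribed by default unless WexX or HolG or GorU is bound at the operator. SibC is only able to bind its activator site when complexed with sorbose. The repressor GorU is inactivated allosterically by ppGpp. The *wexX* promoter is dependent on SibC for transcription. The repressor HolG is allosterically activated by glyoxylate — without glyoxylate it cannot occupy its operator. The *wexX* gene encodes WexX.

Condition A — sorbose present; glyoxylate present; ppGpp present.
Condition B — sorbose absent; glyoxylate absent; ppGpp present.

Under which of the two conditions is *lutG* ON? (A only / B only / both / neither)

B only

Condition A:
Sorbose is present, so SibC is active.
No repressor is bound and SibC is active, so *wexX* is transcribed.
So WexX is produced and active.
Glyoxylate is present, so HolG is active.
ppGpp is present, so GorU is inactive.
With repressor WexX bound, *lutG* is not transcribed.
→ *lutG* is OFF in A.
Condition B:
Sorbose is absent, so SibC is inactive.
Required activator SibC is absent, so *wexX* is not transcribed.
So WexX is not produced.
Glyoxylate is absent, so HolG is inactive.
ppGpp is present, so GorU is inactive.
With no repressor bound, *lutG* is transcribed.
→ *lutG* is ON in B.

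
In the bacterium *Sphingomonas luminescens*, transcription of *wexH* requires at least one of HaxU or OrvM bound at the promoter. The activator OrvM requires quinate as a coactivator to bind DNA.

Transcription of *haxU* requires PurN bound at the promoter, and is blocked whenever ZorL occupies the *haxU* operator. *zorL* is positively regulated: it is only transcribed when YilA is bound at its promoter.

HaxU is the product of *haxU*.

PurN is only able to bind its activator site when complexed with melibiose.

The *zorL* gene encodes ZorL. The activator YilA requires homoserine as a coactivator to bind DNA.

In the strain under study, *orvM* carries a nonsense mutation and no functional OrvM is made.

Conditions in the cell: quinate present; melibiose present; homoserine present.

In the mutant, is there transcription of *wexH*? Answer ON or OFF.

Homoserine is present, so YilA is active.
No repressor is bound and YilA is active, so *zorL* is transcribed.
So ZorL is produced and active.
Melibiose is present, so PurN is active.
With repressor ZorL bound, *haxU* is not transcribed.
So HaxU is not produced.
OrvM is non-functional in this strain, so it has no effect.
No activator is available at the *wexH* promoter, so *wexH* is not transcribed.

OFF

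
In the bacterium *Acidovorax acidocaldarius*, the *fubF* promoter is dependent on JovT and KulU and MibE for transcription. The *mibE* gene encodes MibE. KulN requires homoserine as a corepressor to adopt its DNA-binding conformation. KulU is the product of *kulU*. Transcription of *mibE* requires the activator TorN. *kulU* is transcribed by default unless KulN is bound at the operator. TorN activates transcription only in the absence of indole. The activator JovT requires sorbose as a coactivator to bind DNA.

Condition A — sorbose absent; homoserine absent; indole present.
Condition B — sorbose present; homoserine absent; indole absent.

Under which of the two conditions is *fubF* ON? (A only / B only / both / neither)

Condition A:
Sorbose is absent, so JovT is inactive.
Homoserine is absent, so KulN is inactive.
With no repressor bound, *kulU* is transcribed.
So KulU is produced and active.
Indole is present, so TorN is inactive.
Required activator TorN is absent, so *mibE* is not transcribed.
So MibE is not produced.
Required activator JovT is absent, so *fubF* is not transcribed.
→ *fubF* is OFF in A.
Condition B:
Sorbose is present, so JovT is active.
Homoserine is absent, so KulN is inactive.
With no repressor bound, *kulU* is transcribed.
So KulU is produced and active.
Indole is absent, so TorN is active.
No repressor is bound and TorN is active, so *mibE* is transcribed.
So MibE is produced and active.
No repressor is bound and JovT and KulU and MibE are active, so *fubF* is transcribed.
→ *fubF* is ON in B.

B only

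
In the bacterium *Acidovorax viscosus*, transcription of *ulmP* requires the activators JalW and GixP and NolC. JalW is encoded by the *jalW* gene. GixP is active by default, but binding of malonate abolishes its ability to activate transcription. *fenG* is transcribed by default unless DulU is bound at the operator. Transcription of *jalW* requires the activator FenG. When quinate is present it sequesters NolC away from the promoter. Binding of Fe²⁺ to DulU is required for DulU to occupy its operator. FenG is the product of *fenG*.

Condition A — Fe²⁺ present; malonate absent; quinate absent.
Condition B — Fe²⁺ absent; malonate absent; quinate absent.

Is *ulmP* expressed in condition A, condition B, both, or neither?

B only

Condition A:
Fe²⁺ is present, so DulU is active.
With repressor DulU bound, *fenG* is not transcribed.
So FenG is not produced.
Required activator FenG is absent, so *jalW* is not transcribed.
So JalW is not produced.
Malonate is absent, so GixP is active.
Quinate is absent, so NolC is active.
Required activator JalW is absent, so *ulmP* is not transcribed.
→ *ulmP* is OFF in A.
Condition B:
Fe²⁺ is absent, so DulU is inactive.
With no repressor bound, *fenG* is transcribed.
So FenG is produced and active.
No repressor is bound and FenG is active, so *jalW* is transcribed.
So JalW is produced and active.
Malonate is absent, so GixP is active.
Quinate is absent, so NolC is active.
No repressor is bound and JalW and GixP and NolC are active, so *ulmP* is transcribed.
→ *ulmP* is ON in B.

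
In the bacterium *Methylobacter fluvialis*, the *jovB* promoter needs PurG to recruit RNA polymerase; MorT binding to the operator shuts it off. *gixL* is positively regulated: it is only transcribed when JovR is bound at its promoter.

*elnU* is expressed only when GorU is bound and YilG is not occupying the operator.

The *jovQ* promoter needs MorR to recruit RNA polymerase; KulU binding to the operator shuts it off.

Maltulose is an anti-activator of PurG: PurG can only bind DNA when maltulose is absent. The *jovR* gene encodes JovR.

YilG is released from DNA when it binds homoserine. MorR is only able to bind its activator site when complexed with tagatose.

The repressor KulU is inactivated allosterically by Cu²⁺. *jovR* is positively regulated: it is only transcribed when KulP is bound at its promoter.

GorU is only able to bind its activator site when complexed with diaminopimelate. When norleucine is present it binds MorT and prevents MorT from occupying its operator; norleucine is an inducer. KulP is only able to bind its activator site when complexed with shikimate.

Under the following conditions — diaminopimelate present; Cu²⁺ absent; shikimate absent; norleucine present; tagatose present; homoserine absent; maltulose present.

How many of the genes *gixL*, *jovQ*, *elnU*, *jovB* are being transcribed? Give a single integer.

0

Shikimate is absent, so KulP is inactive.
Required activator KulP is absent, so *jovR* is not transcribed.
So JovR is not produced.
Required activator JovR is absent, so *gixL* is not transcribed.
→ *gixL* is OFF.
Cu²⁺ is absent, so KulU is active.
Tagatose is present, so MorR is active.
With repressor KulU bound, *jovQ* is not transcribed.
→ *jovQ* is OFF.
Homoserine is absent, so YilG is active.
Diaminopimelate is present, so GorU is active.
With repressor YilG bound, *elnU* is not transcribed.
→ *elnU* is OFF.
Norleucine is present, so MorT is inactive.
Maltulose is present, so PurG is inactive.
Required activator PurG is absent, so *jovB* is not transcribed.
→ *jovB* is OFF.
0 of the 4 genes are transcribed.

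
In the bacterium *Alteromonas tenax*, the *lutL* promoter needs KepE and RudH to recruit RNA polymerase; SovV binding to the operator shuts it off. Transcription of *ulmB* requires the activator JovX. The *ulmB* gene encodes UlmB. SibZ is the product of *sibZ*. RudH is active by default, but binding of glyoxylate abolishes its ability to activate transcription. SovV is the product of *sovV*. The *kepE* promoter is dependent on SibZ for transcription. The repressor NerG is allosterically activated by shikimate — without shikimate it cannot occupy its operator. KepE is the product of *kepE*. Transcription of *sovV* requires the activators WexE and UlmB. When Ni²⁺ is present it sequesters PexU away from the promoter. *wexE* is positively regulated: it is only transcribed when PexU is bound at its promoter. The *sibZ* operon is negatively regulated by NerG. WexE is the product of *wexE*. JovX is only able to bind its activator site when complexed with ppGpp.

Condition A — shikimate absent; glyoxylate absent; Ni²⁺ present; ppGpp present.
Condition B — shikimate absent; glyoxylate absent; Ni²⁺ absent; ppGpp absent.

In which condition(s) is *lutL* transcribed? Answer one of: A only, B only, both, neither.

both

Condition A:
Shikimate is absent, so NerG is inactive.
With no repressor bound, *sibZ* is transcribed.
So SibZ is produced and active.
No repressor is bound and SibZ is active, so *kepE* is transcribed.
So KepE is produced and active.
Glyoxylate is absent, so RudH is active.
Ni²⁺ is present, so PexU is inactive.
Required activator PexU is absent, so *wexE* is not transcribed.
So WexE is not produced.
ppGpp is present, so JovX is active.
No repressor is bound and JovX is active, so *ulmB* is transcribed.
So UlmB is produced and active.
Required activator WexE is absent, so *sovV* is not transcribed.
So SovV is not produced.
No repressor is bound and KepE and RudH are active, so *lutL* is transcribed.
→ *lutL* is ON in A.
Condition B:
Shikimate is absent, so NerG is inactive.
With no repressor bound, *sibZ* is transcribed.
So SibZ is produced and active.
No repressor is bound and SibZ is active, so *kepE* is transcribed.
So KepE is produced and active.
Glyoxylate is absent, so RudH is active.
Ni²⁺ is absent, so PexU is active.
No repressor is bound and PexU is active, so *wexE* is transcribed.
So WexE is produced and active.
ppGpp is absent, so JovX is inactive.
Required activator JovX is absent, so *ulmB* is not transcribed.
So UlmB is not produced.
Required activator UlmB is absent, so *sovV* is not transcribed.
So SovV is not produced.
No repressor is bound and KepE and RudH are active, so *lutL* is transcribed.
→ *lutL* is ON in B.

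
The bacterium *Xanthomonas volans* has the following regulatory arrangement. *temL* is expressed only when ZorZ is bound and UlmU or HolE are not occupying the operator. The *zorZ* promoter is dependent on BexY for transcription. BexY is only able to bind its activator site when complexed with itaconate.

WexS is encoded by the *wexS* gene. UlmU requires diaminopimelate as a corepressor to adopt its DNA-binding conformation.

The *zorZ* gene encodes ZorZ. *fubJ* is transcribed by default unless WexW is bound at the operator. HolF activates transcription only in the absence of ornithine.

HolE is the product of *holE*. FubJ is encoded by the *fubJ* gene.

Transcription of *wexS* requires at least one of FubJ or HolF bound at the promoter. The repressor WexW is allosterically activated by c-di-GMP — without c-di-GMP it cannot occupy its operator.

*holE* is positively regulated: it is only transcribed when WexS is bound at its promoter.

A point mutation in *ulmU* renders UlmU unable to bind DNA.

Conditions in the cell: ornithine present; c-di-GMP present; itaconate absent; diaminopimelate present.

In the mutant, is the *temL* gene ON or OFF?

UlmU is non-functional in this strain, so it has no effect.
c-di-GMP is present, so WexW is active.
With repressor WexW bound, *fubJ* is not transcribed.
So FubJ is not produced.
Ornithine is present, so HolF is inactive.
No activator is available at the *wexS* promoter, so *wexS* is not transcribed.
So WexS is not produced.
Required activator WexS is absent, so *holE* is not transcribed.
So HolE is not produced.
Itaconate is absent, so BexY is inactive.
Required activator BexY is absent, so *zorZ* is not transcribed.
So ZorZ is not produced.
Required activator ZorZ is absent, so *temL* is not transcribed.

OFF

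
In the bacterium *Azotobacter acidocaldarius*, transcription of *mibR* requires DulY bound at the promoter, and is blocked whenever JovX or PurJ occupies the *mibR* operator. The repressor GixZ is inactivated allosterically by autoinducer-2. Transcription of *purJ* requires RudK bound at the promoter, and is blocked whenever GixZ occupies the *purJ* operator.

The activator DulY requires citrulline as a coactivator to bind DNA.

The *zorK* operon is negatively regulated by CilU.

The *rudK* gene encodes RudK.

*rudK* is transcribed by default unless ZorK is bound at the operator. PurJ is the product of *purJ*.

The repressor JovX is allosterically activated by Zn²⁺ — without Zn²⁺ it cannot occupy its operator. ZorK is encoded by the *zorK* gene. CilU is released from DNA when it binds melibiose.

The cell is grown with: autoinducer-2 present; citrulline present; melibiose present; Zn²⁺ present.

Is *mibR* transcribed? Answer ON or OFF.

OFF

Zn²⁺ is present, so JovX is active.
Citrulline is present, so DulY is active.
Melibiose is present, so CilU is inactive.
With no repressor bound, *zorK* is transcribed.
So ZorK is produced and active.
With repressor ZorK bound, *rudK* is not transcribed.
So RudK is not produced.
Autoinducer-2 is present, so GixZ is inactive.
Required activator RudK is absent, so *purJ* is not transcribed.
So PurJ is not produced.
With repressor JovX bound, *mibR* is not transcribed.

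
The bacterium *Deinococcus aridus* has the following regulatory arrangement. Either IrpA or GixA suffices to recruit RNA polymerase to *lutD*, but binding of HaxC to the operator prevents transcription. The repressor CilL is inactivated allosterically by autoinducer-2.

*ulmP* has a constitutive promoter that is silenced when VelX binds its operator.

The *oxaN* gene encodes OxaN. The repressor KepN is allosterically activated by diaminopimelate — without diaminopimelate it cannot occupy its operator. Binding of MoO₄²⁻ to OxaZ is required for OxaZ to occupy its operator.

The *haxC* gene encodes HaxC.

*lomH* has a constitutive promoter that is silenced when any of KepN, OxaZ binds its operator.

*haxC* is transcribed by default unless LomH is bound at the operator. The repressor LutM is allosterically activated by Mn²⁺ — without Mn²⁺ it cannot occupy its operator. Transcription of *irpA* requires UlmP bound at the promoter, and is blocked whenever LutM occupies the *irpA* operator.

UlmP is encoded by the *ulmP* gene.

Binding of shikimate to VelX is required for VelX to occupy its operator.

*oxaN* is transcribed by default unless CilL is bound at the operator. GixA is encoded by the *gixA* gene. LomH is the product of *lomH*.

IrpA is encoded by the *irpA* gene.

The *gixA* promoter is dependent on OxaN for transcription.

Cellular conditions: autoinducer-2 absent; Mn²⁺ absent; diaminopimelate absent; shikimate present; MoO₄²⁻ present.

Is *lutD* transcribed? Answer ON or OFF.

OFF

Mn²⁺ is absent, so LutM is inactive.
Shikimate is present, so VelX is active.
With repressor VelX bound, *ulmP* is not transcribed.
So UlmP is not produced.
Required activator UlmP is absent, so *irpA* is not transcribed.
So IrpA is not produced.
Diaminopimelate is absent, so KepN is inactive.
MoO₄²⁻ is present, so OxaZ is active.
With repressor OxaZ bound, *lomH* is not transcribed.
So LomH is not produced.
With no repressor bound, *haxC* is transcribed.
So HaxC is produced and active.
Autoinducer-2 is absent, so CilL is active.
With repressor CilL bound, *oxaN* is not transcribed.
So OxaN is not produced.
Required activator OxaN is absent, so *gixA* is not transcribed.
So GixA is not produced.
With repressor HaxC bound, *lutD* is not transcribed.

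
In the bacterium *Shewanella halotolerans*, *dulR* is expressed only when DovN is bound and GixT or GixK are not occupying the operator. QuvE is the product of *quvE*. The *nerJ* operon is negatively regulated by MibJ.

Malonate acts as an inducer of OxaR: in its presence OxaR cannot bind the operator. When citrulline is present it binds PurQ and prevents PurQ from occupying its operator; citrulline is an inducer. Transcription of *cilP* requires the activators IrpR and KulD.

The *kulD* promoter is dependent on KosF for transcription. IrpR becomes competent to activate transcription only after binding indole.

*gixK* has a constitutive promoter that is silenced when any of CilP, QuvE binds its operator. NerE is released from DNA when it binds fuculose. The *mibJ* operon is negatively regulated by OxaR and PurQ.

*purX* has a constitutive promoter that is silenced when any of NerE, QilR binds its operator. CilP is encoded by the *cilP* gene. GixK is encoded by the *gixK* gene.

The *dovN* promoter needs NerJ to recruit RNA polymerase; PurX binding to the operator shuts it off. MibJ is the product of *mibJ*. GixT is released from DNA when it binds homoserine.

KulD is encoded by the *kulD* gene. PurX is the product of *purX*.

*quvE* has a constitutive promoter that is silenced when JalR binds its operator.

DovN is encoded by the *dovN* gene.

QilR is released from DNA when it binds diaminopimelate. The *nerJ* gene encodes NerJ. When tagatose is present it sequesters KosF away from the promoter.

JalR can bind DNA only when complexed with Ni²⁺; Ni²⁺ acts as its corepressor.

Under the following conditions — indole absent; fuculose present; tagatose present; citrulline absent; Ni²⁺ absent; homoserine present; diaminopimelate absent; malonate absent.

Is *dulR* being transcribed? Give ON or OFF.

Homoserine is present, so GixT is inactive.
Indole is absent, so IrpR is inactive.
Tagatose is present, so KosF is inactive.
Required activator KosF is absent, so *kulD* is not transcribed.
So KulD is not produced.
Required activator IrpR is absent, so *cilP* is not transcribed.
So CilP is not produced.
Ni²⁺ is absent, so JalR is inactive.
With no repressor bound, *quvE* is transcribed.
So QuvE is produced and active.
With repressor QuvE bound, *gixK* is not transcribed.
So GixK is not produced.
Fuculose is present, so NerE is inactive.
Diaminopimelate is absent, so QilR is active.
With repressor QilR bound, *purX* is not transcribed.
So PurX is not produced.
Malonate is absent, so OxaR is active.
Citrulline is absent, so PurQ is active.
With repressor OxaR bound, *mibJ* is not transcribed.
So MibJ is not produced.
With no repressor bound, *nerJ* is transcribed.
So NerJ is produced and active.
No repressor is bound and NerJ is active, so *dovN* is transcribed.
So DovN is produced and active.
No repressor is bound and DovN is active, so *dulR* is transcribed.

ON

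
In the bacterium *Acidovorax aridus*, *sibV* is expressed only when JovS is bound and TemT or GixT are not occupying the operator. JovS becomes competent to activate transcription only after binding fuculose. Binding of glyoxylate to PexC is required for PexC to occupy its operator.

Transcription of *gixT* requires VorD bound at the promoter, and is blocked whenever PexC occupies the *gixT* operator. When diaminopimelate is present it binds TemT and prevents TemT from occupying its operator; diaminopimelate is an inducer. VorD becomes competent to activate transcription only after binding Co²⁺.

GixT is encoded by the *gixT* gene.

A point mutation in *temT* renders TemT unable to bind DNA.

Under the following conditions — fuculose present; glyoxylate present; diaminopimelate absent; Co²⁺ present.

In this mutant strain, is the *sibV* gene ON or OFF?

ON

TemT is non-functional in this strain, so it has no effect.
Co²⁺ is present, so VorD is active.
Glyoxylate is present, so PexC is active.
With repressor PexC bound, *gixT* is not transcribed.
So GixT is not produced.
Fuculose is present, so JovS is active.
No repressor is bound and JovS is active, so *sibV* is transcribed.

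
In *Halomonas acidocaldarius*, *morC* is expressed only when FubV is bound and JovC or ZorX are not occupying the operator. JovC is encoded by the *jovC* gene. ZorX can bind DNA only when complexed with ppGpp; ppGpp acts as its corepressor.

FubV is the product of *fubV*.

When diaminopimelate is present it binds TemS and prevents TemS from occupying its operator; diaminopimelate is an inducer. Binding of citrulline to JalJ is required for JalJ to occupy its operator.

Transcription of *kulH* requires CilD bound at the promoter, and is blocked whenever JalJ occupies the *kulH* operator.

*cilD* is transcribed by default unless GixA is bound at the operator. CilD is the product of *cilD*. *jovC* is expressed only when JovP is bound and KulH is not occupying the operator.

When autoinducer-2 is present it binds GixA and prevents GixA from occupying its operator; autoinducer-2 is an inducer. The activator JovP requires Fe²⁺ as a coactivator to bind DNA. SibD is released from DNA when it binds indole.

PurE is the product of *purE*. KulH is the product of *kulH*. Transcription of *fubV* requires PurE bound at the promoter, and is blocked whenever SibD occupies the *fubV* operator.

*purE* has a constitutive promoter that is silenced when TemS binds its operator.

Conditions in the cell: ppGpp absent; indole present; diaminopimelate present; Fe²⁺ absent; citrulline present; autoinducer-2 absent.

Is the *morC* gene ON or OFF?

ON

Autoinducer-2 is absent, so GixA is active.
With repressor GixA bound, *cilD* is not transcribed.
So CilD is not produced.
Citrulline is present, so JalJ is active.
With repressor JalJ bound, *kulH* is not transcribed.
So KulH is not produced.
Fe²⁺ is absent, so JovP is inactive.
Required activator JovP is absent, so *jovC* is not transcribed.
So JovC is not produced.
Diaminopimelate is present, so TemS is inactive.
With no repressor bound, *purE* is transcribed.
So PurE is produced and active.
Indole is present, so SibD is inactive.
No repressor is bound and PurE is active, so *fubV* is transcribed.
So FubV is produced and active.
ppGpp is absent, so ZorX is inactive.
No repressor is bound and FubV is active, so *morC* is transcribed.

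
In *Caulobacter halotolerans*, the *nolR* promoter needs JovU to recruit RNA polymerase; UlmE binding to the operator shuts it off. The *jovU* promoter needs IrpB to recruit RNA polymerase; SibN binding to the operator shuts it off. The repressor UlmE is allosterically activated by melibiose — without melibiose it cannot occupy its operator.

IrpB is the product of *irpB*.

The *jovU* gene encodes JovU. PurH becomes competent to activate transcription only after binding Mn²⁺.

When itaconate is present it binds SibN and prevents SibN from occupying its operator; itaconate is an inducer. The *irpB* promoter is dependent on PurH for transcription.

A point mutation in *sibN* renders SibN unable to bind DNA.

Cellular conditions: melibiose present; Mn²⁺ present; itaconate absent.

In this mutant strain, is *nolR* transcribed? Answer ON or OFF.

SibN is non-functional in this strain, so it has no effect.
Mn²⁺ is present, so PurH is active.
No repressor is bound and PurH is active, so *irpB* is transcribed.
So IrpB is produced and active.
No repressor is bound and IrpB is active, so *jovU* is transcribed.
So JovU is produced and active.
Melibiose is present, so UlmE is active.
With repressor UlmE bound, *nolR* is not transcribed.

OFF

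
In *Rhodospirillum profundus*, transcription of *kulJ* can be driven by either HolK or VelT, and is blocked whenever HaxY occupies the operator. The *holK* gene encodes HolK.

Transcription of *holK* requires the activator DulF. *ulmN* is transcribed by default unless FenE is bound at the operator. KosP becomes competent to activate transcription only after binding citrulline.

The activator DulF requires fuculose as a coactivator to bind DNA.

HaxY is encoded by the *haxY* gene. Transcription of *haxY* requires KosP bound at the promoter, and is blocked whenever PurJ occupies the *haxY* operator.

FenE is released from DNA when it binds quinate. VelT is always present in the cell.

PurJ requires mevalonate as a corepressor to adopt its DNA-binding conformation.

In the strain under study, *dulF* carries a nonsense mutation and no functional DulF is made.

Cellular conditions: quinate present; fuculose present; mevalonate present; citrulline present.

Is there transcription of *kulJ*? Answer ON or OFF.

ON

DulF is non-functional in this strain, so it has no effect.
Required activator DulF is absent, so *holK* is not transcribed.
So HolK is not produced.
VelT is produced constitutively and is active.
Citrulline is present, so KosP is active.
Mevalonate is present, so PurJ is active.
With repressor PurJ bound, *haxY* is not transcribed.
So HaxY is not produced.
Activator VelT is present, so *kulJ* is transcribed.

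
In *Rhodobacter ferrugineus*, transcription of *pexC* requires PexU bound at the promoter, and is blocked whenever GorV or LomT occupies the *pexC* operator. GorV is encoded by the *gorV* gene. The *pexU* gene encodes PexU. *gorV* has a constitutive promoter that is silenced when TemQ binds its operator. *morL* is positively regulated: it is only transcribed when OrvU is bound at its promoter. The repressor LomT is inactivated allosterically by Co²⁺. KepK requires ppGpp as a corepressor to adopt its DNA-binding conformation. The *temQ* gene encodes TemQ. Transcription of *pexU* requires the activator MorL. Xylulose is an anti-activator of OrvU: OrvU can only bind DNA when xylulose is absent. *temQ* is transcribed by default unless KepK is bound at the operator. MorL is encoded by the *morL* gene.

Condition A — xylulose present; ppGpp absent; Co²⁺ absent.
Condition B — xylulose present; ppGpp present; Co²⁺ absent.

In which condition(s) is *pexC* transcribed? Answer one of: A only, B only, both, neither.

neither

Condition A:
Xylulose is present, so OrvU is inactive.
Required activator OrvU is absent, so *morL* is not transcribed.
So MorL is not produced.
Required activator MorL is absent, so *pexU* is not transcribed.
So PexU is not produced.
ppGpp is absent, so KepK is inactive.
With no repressor bound, *temQ* is transcribed.
So TemQ is produced and active.
With repressor TemQ bound, *gorV* is not transcribed.
So GorV is not produced.
Co²⁺ is absent, so LomT is active.
With repressor LomT bound, *pexC* is not transcribed.
→ *pexC* is OFF in A.
Condition B:
Xylulose is present, so OrvU is inactive.
Required activator OrvU is absent, so *morL* is not transcribed.
So MorL is not produced.
Required activator MorL is absent, so *pexU* is not transcribed.
So PexU is not produced.
ppGpp is present, so KepK is active.
With repressor KepK bound, *temQ* is not transcribed.
So TemQ is not produced.
With no repressor bound, *gorV* is transcribed.
So GorV is produced and active.
Co²⁺ is absent, so LomT is active.
With repressor GorV bound, *pexC* is not transcribed.
→ *pexC* is OFF in B.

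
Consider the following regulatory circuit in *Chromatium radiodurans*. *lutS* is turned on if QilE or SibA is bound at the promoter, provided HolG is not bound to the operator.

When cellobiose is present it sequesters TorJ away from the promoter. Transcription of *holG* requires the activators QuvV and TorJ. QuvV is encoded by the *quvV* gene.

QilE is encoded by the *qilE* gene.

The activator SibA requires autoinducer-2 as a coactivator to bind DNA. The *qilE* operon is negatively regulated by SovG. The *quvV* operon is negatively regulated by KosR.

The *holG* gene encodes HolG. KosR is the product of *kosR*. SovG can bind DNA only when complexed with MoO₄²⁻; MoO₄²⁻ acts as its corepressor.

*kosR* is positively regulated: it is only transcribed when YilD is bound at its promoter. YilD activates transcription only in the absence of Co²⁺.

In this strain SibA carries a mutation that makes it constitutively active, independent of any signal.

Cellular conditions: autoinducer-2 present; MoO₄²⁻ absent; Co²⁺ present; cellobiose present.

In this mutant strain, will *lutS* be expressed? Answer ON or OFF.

ON

MoO₄²⁻ is absent, so SovG is inactive.
With no repressor bound, *qilE* is transcribed.
So QilE is produced and active.
SibA is constitutively active in this strain.
Co²⁺ is present, so YilD is inactive.
Required activator YilD is absent, so *kosR* is not transcribed.
So KosR is not produced.
With no repressor bound, *quvV* is transcribed.
So QuvV is produced and active.
Cellobiose is present, so TorJ is inactive.
Required activator TorJ is absent, so *holG* is not transcribed.
So HolG is not produced.
Activator QilE is present, so *lutS* is transcribed.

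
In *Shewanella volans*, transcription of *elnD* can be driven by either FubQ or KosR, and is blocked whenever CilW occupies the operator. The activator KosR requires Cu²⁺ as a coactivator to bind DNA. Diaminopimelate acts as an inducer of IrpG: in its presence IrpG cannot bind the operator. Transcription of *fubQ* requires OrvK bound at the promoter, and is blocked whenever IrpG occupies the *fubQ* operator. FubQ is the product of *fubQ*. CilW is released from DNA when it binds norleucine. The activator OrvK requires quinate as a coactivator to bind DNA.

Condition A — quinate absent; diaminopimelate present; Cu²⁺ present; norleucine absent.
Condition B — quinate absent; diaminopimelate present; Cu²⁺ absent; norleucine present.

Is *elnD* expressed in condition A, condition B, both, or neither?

neither

Condition A:
Quinate is absent, so OrvK is inactive.
Diaminopimelate is present, so IrpG is inactive.
Required activator OrvK is absent, so *fubQ* is not transcribed.
So FubQ is not produced.
Cu²⁺ is present, so KosR is active.
Norleucine is absent, so CilW is active.
With repressor CilW bound, *elnD* is not transcribed.
→ *elnD* is OFF in A.
Condition B:
Quinate is absent, so OrvK is inactive.
Diaminopimelate is present, so IrpG is inactive.
Required activator OrvK is absent, so *fubQ* is not transcribed.
So FubQ is not produced.
Cu²⁺ is absent, so KosR is inactive.
Norleucine is present, so CilW is inactive.
No activator is available at the *elnD* promoter, so *elnD* is not transcribed.
→ *elnD* is OFF in B.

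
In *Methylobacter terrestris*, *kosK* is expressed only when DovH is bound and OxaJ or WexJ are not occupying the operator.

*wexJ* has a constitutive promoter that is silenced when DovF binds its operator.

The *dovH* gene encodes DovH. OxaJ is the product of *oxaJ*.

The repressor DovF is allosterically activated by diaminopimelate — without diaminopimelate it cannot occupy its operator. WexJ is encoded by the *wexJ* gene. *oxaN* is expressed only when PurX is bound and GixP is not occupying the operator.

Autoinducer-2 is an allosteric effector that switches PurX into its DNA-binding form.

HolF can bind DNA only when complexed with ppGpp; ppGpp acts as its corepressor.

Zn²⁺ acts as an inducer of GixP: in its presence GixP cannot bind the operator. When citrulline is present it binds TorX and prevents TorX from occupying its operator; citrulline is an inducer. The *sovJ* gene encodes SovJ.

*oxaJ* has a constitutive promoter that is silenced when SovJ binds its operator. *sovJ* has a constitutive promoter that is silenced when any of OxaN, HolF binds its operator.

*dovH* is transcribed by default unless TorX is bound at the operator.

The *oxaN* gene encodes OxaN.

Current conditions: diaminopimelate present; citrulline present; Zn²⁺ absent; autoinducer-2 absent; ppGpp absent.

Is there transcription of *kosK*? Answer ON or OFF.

Zn²⁺ is absent, so GixP is active.
Autoinducer-2 is absent, so PurX is inactive.
With repressor GixP bound, *oxaN* is not transcribed.
So OxaN is not produced.
ppGpp is absent, so HolF is inactive.
With no repressor bound, *sovJ* is transcribed.
So SovJ is produced and active.
With repressor SovJ bound, *oxaJ* is not transcribed.
So OxaJ is not produced.
Diaminopimelate is present, so DovF is active.
With repressor DovF bound, *wexJ* is not transcribed.
So WexJ is not produced.
Citrulline is present, so TorX is inactive.
With no repressor bound, *dovH* is transcribed.
So DovH is produced and active.
No repressor is bound and DovH is active, so *kosK* is transcribed.

ON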